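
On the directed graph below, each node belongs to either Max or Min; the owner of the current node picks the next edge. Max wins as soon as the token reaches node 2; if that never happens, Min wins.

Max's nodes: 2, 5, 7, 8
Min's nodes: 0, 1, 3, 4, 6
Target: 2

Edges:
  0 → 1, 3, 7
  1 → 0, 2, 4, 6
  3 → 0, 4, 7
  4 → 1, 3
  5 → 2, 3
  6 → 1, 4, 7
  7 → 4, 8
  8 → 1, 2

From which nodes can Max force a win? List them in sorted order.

A0 = {2}
A1: add {5, 8} — 5 (Max) has 5→2; 8 (Max) has 8→2.
A2: add {7} — 7 (Max) has 7→8.
A3 = A2; e.g. 0 (Min) can still go to 1. Fixed point.
Max's winning region = {2, 5, 7, 8}.

2, 5, 7, 8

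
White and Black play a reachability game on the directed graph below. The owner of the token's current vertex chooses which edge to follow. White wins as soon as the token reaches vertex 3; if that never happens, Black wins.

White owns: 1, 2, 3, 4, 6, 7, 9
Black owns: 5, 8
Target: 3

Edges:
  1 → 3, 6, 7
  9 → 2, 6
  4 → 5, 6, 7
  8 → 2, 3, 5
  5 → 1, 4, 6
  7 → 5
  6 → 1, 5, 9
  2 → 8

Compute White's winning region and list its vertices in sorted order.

1, 3, 4, 5, 6, 7, 9

A0 = {3}
A1: add {1} — 1 (White) has 1→3.
A2: add {6} — 6 (White) has 6→1.
A3: add {4, 9} — 4 (White) has 4→6; 9 (White) has 9→6.
A4: add {5} — 5 (Black): all of {1, 4, 6} already in.
A5: add {7} — 7 (White) has 7→5.
A6 = A5; e.g. 2 (White) has no edge into A5. Fixed point.
White's winning region = {1, 3, 4, 5, 6, 7, 9}.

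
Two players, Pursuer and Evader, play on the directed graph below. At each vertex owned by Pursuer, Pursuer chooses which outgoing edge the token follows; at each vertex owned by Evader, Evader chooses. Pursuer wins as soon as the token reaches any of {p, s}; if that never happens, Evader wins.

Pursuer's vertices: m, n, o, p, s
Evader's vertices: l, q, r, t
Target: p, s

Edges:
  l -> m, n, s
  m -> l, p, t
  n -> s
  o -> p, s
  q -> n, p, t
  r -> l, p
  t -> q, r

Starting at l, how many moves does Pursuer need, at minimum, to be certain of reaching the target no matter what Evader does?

A0 = {p, s}
A1: add {m, n, o} — m (Pursuer) has m→p; n (Pursuer) has n→s; o (Pursuer) has o→p.
A2: add {l} — l (Evader): all of {m, n, s} already in.
l enters the attractor at level 2, so Pursuer can force the target in 2 moves from there.

2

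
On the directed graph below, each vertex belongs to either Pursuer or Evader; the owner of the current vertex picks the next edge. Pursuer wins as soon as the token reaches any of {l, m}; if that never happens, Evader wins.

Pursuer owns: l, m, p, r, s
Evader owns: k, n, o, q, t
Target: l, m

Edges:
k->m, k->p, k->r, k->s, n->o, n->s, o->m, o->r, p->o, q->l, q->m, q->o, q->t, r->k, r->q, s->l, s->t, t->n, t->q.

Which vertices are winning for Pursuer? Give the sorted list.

l, m, s

A0 = {l, m}
A1: add {s} — s (Pursuer) has s→l.
A2 = A1; e.g. k (Evader) can still go to p. Fixed point.
Pursuer's winning region = {l, m, s}.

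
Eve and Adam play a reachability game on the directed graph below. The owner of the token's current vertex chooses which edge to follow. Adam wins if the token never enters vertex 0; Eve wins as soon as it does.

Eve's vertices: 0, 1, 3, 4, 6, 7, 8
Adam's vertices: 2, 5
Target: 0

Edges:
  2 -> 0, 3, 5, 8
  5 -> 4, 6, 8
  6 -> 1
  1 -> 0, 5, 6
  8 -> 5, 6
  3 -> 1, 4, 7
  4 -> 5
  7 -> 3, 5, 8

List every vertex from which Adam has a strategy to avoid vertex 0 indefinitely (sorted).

A0 = {0}
A1: add {1} — 1 (Eve) has 1→0.
A2: add {3, 6} — 3 (Eve) has 3→1; 6 (Eve) has 6→1.
A3: add {7, 8} — 7 (Eve) has 7→3; 8 (Eve) has 8→6.
A4 = A3; e.g. 2 (Adam) can still go to 5. Fixed point.
Eve's attractor = {0, 1, 3, 6, 7, 8}; Adam avoids the target exactly from the complement.

2, 4, 5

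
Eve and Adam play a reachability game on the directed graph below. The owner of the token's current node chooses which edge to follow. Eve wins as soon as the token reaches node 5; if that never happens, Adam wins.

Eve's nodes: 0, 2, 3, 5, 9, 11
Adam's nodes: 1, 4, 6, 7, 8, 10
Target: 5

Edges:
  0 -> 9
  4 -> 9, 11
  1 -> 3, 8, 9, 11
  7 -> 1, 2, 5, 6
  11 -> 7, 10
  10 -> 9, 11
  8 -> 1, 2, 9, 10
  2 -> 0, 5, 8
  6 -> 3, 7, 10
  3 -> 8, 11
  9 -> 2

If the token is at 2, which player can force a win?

A0 = {5}
A1: add {2} — 2 (Eve) has 2→5.
2 ∈ A1, so Eve can force the target.

Eve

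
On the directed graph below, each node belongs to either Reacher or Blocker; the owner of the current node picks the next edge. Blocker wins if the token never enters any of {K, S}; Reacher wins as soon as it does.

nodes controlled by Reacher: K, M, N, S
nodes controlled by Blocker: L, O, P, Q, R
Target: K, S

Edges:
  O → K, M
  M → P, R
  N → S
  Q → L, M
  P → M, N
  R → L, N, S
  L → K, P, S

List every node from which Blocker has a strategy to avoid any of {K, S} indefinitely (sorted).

L, M, O, P, Q, R

A0 = {K, S}
A1: add {N} — N (Reacher) has N→S.
A2 = A1; e.g. L (Blocker) can still go to P. Fixed point.
Reacher's attractor = {K, N, S}; Blocker avoids the target exactly from the complement.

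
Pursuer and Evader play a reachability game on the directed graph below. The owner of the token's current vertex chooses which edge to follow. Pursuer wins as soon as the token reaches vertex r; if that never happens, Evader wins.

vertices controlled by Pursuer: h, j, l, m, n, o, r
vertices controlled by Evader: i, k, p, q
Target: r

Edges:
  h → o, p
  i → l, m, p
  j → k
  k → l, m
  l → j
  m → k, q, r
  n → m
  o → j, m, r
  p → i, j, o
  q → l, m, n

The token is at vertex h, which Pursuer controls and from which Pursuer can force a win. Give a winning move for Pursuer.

A0 = {r}
A1: add {m, o} — m (Pursuer) has m→r; o (Pursuer) has o→r.
A2: add {h, n} — h (Pursuer) has h→o; n (Pursuer) has n→m.
A3 = A2; e.g. i (Evader) can still go to l. Fixed point.
From h, successor o is in the attractor (rank 1); the other successor p is not.

o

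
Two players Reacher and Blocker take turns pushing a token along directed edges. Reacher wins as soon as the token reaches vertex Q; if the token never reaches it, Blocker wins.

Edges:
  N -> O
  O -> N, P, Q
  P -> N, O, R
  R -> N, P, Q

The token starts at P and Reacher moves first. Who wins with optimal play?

Track states (vertex, player-to-move).
A0 = {(Q,Reacher), (Q,Blocker)}
A1: add {(O,Reacher), (R,Reacher)}.
A2: add {(N,Blocker)}.
A3: add {(P,Reacher)}.
(P,Reacher) ∈ A3 ⇒ Reacher forces the target.

Reacher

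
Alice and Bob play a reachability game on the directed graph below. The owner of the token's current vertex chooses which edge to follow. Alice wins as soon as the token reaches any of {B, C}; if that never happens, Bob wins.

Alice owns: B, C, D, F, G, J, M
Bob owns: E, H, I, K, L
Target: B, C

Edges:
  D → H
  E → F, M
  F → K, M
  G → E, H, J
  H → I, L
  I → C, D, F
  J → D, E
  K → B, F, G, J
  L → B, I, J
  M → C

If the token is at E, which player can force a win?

Alice

A0 = {B, C}
A1: add {M} — M (Alice) has M→C.
A2: add {F} — F (Alice) has F→M.
A3: add {E} — E (Bob): all of {F, M} already in.
E ∈ A3, so Alice can force the target.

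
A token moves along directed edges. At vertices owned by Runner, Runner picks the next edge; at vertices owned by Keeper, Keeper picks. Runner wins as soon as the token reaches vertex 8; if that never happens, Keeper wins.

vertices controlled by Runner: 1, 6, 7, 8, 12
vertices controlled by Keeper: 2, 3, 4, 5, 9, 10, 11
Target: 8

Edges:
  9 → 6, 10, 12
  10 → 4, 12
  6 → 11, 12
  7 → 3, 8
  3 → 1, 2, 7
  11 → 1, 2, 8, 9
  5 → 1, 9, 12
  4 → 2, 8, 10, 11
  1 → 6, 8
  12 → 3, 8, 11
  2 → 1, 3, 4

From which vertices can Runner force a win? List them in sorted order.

A0 = {8}
A1: add {1, 7, 12} — 1 (Runner) has 1→8; 7 (Runner) has 7→8; 12 (Runner) has 12→8.
A2: add {6} — 6 (Runner) has 6→12.
A3 = A2; e.g. 2 (Keeper) can still go to 3. Fixed point.
Runner's winning region = {1, 6, 7, 8, 12}.

1, 6, 7, 8, 12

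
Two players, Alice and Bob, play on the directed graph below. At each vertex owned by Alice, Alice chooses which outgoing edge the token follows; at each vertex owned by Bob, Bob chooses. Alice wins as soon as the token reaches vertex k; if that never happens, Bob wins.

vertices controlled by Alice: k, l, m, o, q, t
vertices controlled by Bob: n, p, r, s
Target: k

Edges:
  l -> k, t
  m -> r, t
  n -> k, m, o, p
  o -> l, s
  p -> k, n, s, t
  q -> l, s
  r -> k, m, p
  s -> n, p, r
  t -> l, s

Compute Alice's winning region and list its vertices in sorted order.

k, l, m, o, q, t

A0 = {k}
A1: add {l} — l (Alice) has l→k.
A2: add {o, q, t} — o (Alice) has o→l; q (Alice) has q→l; t (Alice) has t→l.
A3: add {m} — m (Alice) has m→t.
A4 = A3; e.g. n (Bob) can still go to p. Fixed point.
Alice's winning region = {k, l, m, o, q, t}.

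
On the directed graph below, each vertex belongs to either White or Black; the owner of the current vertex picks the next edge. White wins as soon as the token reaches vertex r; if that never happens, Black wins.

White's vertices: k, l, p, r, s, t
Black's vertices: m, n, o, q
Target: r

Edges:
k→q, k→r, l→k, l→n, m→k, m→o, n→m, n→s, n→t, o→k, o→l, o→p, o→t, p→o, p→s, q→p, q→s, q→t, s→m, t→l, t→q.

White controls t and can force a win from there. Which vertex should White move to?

A0 = {r}
A1: add {k} — k (White) has k→r.
A2: add {l} — l (White) has l→k.
A3: add {t} — t (White) has t→l.
A4 = A3; e.g. m (Black) can still go to o. Fixed point.
From t, successor l is in the attractor (rank 2); the other successor q is not.

l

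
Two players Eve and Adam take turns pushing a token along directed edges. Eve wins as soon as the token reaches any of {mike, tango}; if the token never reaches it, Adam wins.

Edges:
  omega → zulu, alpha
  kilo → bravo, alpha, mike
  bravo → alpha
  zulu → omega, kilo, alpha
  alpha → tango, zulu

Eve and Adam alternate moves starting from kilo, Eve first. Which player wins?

Track states (vertex, player-to-move).
A0 = {(tango,Eve), (tango,Adam), (mike,Eve), (mike,Adam)}
A1: add {(kilo,Eve), (alpha,Eve)}.
(kilo,Eve) ∈ A1 ⇒ Eve forces the target.

Eve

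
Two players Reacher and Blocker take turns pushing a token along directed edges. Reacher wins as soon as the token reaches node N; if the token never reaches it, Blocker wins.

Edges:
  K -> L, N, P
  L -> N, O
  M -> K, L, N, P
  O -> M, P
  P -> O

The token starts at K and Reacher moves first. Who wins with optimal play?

Track states (vertex, player-to-move).
A0 = {(N,Reacher), (N,Blocker)}
A1: add {(K,Reacher), (L,Reacher), (M,Reacher)}.
(K,Reacher) ∈ A1 ⇒ Reacher forces the target.

Reacher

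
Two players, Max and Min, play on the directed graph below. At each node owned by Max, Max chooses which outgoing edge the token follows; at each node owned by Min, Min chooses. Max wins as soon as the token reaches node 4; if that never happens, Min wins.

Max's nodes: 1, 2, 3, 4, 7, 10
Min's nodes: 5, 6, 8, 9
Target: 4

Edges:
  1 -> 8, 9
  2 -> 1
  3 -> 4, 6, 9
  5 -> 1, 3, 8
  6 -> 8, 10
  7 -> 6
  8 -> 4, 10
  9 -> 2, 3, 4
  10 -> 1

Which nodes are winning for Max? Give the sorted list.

A0 = {4}
A1: add {3} — 3 (Max) has 3→4.
A2 = A1; e.g. 1 (Max) has no edge into A1. Fixed point.
Max's winning region = {3, 4}.

3, 4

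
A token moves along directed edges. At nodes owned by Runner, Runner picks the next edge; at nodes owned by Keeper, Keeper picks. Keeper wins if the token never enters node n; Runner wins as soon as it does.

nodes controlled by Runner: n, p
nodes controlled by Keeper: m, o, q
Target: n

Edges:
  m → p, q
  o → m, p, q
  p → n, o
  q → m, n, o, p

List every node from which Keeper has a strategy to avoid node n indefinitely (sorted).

m, o, q

A0 = {n}
A1: add {p} — p (Runner) has p→n.
A2 = A1; e.g. m (Keeper) can still go to q. Fixed point.
Runner's attractor = {n, p}; Keeper avoids the target exactly from the complement.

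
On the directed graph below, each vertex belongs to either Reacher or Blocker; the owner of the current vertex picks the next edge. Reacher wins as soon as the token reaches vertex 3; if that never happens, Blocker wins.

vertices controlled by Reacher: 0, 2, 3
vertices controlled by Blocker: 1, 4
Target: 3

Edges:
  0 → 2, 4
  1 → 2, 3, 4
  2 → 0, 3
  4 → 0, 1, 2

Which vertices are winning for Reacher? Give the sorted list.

A0 = {3}
A1: add {2} — 2 (Reacher) has 2→3.
A2: add {0} — 0 (Reacher) has 0→2.
A3 = A2; e.g. 1 (Blocker) can still go to 4. Fixed point.
Reacher's winning region = {0, 2, 3}.

0, 2, 3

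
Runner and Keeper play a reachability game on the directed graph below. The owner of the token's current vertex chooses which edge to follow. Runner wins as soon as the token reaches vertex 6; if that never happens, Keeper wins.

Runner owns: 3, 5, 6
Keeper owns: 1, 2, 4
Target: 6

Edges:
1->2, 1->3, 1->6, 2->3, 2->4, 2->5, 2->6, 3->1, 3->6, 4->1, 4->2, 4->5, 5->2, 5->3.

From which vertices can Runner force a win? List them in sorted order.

A0 = {6}
A1: add {3} — 3 (Runner) has 3→6.
A2: add {5} — 5 (Runner) has 5→3.
A3 = A2; e.g. 1 (Keeper) can still go to 2. Fixed point.
Runner's winning region = {3, 5, 6}.

3, 5, 6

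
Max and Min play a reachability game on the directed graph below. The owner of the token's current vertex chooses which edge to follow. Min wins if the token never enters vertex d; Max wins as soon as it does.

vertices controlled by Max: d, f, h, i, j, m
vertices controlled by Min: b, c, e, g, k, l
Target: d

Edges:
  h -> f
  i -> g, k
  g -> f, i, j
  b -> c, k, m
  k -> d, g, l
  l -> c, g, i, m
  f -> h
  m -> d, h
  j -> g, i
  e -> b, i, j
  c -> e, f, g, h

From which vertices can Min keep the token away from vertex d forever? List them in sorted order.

A0 = {d}
A1: add {m} — m (Max) has m→d.
A2 = A1; e.g. b (Min) can still go to c. Fixed point.
Max's attractor = {d, m}; Min avoids the target exactly from the complement.

b, c, e, f, g, h, i, j, k, l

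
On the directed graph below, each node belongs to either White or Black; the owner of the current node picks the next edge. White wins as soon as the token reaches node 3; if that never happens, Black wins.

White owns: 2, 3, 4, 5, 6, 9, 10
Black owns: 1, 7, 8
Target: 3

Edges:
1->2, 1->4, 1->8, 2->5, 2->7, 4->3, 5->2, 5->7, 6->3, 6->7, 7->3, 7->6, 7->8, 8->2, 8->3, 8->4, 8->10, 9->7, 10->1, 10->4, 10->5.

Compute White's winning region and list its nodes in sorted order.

3, 4, 6, 10

A0 = {3}
A1: add {4, 6} — 4 (White) has 4→3; 6 (White) has 6→3.
A2: add {10} — 10 (White) has 10→4.
A3 = A2; e.g. 1 (Black) can still go to 2. Fixed point.
White's winning region = {3, 4, 6, 10}.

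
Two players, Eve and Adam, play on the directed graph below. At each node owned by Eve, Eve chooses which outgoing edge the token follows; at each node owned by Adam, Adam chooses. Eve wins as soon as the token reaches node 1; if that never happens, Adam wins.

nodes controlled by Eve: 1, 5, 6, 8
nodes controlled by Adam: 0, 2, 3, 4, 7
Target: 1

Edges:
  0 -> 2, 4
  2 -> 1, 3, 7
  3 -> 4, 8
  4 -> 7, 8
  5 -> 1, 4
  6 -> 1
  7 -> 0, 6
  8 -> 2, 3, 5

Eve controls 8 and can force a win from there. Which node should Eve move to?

5

A0 = {1}
A1: add {5, 6} — 5 (Eve) has 5→1; 6 (Eve) has 6→1.
A2: add {8} — 8 (Eve) has 8→5.
A3 = A2; e.g. 0 (Adam) can still go to 2. Fixed point.
From 8, successor 5 is in the attractor (rank 1); the other successors 2, 3 are not.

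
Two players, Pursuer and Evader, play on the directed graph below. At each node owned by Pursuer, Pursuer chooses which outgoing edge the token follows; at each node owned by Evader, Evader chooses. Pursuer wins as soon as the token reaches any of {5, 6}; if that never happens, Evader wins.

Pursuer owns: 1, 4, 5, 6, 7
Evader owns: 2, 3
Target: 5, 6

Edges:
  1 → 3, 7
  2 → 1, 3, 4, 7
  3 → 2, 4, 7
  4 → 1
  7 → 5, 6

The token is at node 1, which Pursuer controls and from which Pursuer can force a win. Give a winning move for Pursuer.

A0 = {5, 6}
A1: add {7} — 7 (Pursuer) has 7→5.
A2: add {1} — 1 (Pursuer) has 1→7.
A3: add {4} — 4 (Pursuer) has 4→1.
A4 = A3; e.g. 2 (Evader) can still go to 3. Fixed point.
From 1, successor 7 is in the attractor (rank 1); the other successor 3 is not.

7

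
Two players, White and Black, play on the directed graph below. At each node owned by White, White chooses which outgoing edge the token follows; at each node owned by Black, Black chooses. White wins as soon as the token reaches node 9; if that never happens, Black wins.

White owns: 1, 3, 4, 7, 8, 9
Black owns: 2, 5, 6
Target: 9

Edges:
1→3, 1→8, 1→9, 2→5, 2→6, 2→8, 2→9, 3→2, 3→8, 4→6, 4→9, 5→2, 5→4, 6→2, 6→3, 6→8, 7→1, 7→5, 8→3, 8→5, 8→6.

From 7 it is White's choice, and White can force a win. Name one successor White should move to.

A0 = {9}
A1: add {1, 4} — 1 (White) has 1→9; 4 (White) has 4→9.
A2: add {7} — 7 (White) has 7→1.
A3 = A2; e.g. 2 (Black) can still go to 5. Fixed point.
From 7, successor 1 is in the attractor (rank 1); the other successor 5 is not.

1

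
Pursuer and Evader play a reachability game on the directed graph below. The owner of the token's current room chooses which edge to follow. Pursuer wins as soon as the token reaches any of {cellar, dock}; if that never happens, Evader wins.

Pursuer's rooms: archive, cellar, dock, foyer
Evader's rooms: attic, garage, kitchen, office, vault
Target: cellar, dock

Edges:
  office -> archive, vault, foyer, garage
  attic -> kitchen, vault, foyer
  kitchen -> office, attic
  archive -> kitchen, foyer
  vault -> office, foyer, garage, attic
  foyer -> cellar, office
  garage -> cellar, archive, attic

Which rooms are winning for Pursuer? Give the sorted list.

archive, cellar, dock, foyer

A0 = {cellar, dock}
A1: add {foyer} — foyer (Pursuer) has foyer→cellar.
A2: add {archive} — archive (Pursuer) has archive→foyer.
A3 = A2; e.g. kitchen (Evader) can still go to office. Fixed point.
Pursuer's winning region = {archive, cellar, dock, foyer}.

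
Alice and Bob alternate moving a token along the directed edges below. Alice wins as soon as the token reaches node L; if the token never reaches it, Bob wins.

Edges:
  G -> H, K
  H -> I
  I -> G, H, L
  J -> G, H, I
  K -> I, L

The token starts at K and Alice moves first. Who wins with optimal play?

Track states (vertex, player-to-move).
A0 = {(L,Alice), (L,Bob)}
A1: add {(I,Alice), (K,Alice)}.
(K,Alice) ∈ A1 ⇒ Alice forces the target.

Alice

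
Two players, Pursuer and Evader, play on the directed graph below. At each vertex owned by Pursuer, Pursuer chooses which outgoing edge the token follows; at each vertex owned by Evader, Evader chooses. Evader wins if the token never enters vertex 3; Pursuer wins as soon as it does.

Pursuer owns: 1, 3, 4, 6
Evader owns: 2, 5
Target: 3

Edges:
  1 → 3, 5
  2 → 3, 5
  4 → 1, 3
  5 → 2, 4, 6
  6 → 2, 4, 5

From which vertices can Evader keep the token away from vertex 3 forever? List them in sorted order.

2, 5

A0 = {3}
A1: add {1, 4} — 1 (Pursuer) has 1→3; 4 (Pursuer) has 4→3.
A2: add {6} — 6 (Pursuer) has 6→4.
A3 = A2; e.g. 2 (Evader) can still go to 5. Fixed point.
Pursuer's attractor = {1, 3, 4, 6}; Evader avoids the target exactly from the complement.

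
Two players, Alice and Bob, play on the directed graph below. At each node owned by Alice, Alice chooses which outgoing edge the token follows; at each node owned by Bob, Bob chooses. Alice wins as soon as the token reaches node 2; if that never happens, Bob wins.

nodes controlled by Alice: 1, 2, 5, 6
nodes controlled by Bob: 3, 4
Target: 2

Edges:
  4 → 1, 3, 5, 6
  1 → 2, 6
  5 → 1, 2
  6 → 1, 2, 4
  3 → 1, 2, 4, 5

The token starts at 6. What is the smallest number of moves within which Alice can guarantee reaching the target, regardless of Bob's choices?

A0 = {2}
A1: add {1, 5, 6} — 1 (Alice) has 1→2; 5 (Alice) has 5→2; 6 (Alice) has 6→2.
A2 = A1; e.g. 3 (Bob) can still go to 4. Fixed point.
6 enters the attractor at level 1, so Alice can force the target in 1 move from there.

1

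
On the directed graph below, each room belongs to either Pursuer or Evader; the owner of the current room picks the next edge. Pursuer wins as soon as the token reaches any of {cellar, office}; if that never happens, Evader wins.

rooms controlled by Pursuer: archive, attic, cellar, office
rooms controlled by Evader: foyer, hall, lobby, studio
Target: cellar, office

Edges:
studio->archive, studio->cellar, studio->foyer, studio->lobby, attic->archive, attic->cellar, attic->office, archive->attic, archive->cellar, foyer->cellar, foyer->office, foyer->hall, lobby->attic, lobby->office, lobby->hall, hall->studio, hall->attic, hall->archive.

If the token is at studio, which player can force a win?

A0 = {cellar, office}
A1: add {archive, attic} — attic (Pursuer) has attic→cellar; archive (Pursuer) has archive→cellar.
A2 = A1; e.g. studio (Evader) can still go to foyer. Fixed point.
studio never enters the attractor, so Evader can avoid the target forever.

Evader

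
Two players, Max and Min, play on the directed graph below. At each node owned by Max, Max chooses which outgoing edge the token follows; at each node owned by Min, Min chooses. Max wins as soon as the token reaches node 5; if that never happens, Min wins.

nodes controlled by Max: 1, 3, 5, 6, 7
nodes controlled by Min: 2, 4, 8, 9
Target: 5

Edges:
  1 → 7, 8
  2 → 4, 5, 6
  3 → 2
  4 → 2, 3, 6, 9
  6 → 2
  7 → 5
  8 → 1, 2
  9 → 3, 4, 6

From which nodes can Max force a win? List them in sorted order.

1, 5, 7

A0 = {5}
A1: add {7} — 7 (Max) has 7→5.
A2: add {1} — 1 (Max) has 1→7.
A3 = A2; e.g. 2 (Min) can still go to 4. Fixed point.
Max's winning region = {1, 5, 7}.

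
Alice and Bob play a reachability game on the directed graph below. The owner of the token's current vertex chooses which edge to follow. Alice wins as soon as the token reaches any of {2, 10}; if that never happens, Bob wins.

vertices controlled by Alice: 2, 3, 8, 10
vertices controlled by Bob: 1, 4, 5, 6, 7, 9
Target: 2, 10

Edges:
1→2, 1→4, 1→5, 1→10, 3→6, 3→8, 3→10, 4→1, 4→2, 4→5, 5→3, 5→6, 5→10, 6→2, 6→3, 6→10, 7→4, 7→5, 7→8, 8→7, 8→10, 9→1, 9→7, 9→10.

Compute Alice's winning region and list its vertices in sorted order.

A0 = {2, 10}
A1: add {3, 8} — 3 (Alice) has 3→10; 8 (Alice) has 8→10.
A2: add {6} — 6 (Bob): all of {2, 3, 10} already in.
A3: add {5} — 5 (Bob): all of {3, 6, 10} already in.
A4 = A3; e.g. 1 (Bob) can still go to 4. Fixed point.
Alice's winning region = {2, 3, 5, 6, 8, 10}.

2, 3, 5, 6, 8, 10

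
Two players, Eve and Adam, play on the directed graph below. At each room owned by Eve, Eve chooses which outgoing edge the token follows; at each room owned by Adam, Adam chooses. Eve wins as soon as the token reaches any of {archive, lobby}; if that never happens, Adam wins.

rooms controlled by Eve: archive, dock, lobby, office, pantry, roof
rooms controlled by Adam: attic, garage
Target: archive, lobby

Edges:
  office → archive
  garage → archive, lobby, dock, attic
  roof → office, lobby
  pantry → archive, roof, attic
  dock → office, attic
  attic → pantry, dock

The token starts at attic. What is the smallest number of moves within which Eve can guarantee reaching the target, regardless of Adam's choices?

3

A0 = {archive, lobby}
A1: add {office, pantry, roof} — office (Eve) has office→archive; roof (Eve) has roof→lobby; pantry (Eve) has pantry→archive.
A2: add {dock} — dock (Eve) has dock→office.
A3: add {attic} — attic (Adam): all of {pantry, dock} already in.
attic enters the attractor at level 3, so Eve can force the target in 3 moves from there.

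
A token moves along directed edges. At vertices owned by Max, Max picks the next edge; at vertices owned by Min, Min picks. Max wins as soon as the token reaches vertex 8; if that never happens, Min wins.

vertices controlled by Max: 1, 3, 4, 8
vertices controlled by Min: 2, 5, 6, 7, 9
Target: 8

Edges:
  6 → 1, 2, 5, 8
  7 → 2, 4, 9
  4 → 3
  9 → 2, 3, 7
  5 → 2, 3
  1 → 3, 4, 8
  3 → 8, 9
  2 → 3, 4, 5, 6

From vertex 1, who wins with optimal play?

A0 = {8}
A1: add {1, 3} — 1 (Max) has 1→8; 3 (Max) has 3→8.
1 ∈ A1, so Max can force the target.

Max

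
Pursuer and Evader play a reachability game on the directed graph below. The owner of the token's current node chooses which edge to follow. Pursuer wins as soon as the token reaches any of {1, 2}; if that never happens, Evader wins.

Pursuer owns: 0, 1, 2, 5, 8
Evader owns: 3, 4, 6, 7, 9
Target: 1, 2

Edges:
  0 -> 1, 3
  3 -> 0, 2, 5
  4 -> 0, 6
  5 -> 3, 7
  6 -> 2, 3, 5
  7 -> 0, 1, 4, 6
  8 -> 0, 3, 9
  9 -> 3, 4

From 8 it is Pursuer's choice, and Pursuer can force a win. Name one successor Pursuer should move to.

0

A0 = {1, 2}
A1: add {0} — 0 (Pursuer) has 0→1.
A2: add {8} — 8 (Pursuer) has 8→0.
A3 = A2; e.g. 3 (Evader) can still go to 5. Fixed point.
From 8, successor 0 is in the attractor (rank 1); the other successors 3, 9 are not.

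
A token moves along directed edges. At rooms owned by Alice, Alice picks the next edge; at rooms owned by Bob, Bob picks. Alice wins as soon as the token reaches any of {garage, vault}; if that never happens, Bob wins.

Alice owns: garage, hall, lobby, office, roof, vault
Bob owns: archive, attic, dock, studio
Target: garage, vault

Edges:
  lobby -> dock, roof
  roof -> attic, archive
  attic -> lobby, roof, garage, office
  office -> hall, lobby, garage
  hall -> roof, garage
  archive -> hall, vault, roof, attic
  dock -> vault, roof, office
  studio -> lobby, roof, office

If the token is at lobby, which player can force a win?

A0 = {garage, vault}
A1: add {hall, office} — hall (Alice) has hall→garage; office (Alice) has office→garage.
A2 = A1; e.g. dock (Bob) can still go to roof. Fixed point.
lobby never enters the attractor, so Bob can avoid the target forever.

Bob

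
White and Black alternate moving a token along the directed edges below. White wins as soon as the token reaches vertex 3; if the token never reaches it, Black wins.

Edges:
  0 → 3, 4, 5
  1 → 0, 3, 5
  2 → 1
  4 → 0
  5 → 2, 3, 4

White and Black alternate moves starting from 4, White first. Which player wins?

Track states (vertex, player-to-move).
A0 = {(3,White), (3,Black)}
A1: add {(0,White), (1,White), (5,White)}.
A2: add {(1,Black), (2,Black), (4,Black)}.
A3: add {(2,White)}.
A4 = A3; e.g. (0,Black) stays out. (4,White) never enters ⇒ Black avoids the target.

Black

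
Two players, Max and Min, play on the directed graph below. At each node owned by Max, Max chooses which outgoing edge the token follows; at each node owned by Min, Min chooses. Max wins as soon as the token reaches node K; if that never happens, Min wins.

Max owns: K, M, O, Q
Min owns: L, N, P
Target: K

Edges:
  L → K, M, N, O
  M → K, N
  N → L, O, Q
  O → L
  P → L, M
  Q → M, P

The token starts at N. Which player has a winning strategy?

Min

A0 = {K}
A1: add {M} — M (Max) has M→K.
A2: add {Q} — Q (Max) has Q→M.
A3 = A2; e.g. L (Min) can still go to N. Fixed point.
N never enters the attractor, so Min can avoid the target forever.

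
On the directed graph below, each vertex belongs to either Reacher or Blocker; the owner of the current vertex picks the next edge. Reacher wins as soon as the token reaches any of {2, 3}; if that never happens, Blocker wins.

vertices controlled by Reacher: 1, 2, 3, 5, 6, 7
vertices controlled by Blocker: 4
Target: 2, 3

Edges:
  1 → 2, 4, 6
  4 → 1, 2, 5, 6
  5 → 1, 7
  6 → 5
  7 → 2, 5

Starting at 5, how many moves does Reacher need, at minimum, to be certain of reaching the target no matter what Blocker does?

2

A0 = {2, 3}
A1: add {1, 7} — 1 (Reacher) has 1→2; 7 (Reacher) has 7→2.
A2: add {5} — 5 (Reacher) has 5→1.
5 enters the attractor at level 2, so Reacher can force the target in 2 moves from there.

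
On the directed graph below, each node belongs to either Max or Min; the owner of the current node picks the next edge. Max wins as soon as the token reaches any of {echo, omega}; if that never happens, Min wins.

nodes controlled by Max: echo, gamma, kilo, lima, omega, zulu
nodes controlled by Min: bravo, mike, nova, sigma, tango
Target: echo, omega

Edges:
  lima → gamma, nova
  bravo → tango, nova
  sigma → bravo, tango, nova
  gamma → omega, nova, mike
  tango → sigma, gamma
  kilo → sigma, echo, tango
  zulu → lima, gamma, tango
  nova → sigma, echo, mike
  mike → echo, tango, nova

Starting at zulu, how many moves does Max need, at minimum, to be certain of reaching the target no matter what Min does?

A0 = {echo, omega}
A1: add {gamma, kilo} — gamma (Max) has gamma→omega; kilo (Max) has kilo→echo.
A2: add {lima, zulu} — lima (Max) has lima→gamma; zulu (Max) has zulu→gamma.
A3 = A2; e.g. bravo (Min) can still go to tango. Fixed point.
zulu enters the attractor at level 2, so Max can force the target in 2 moves from there.

2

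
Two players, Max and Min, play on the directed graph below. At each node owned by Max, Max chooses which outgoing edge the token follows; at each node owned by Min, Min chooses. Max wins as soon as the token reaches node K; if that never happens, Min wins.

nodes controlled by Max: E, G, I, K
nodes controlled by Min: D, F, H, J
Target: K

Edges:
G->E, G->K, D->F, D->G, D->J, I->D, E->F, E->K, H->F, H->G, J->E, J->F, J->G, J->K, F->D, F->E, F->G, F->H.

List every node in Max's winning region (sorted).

A0 = {K}
A1: add {E, G} — E (Max) has E→K; G (Max) has G→K.
A2 = A1; e.g. D (Min) can still go to F. Fixed point.
Max's winning region = {E, G, K}.

E, G, K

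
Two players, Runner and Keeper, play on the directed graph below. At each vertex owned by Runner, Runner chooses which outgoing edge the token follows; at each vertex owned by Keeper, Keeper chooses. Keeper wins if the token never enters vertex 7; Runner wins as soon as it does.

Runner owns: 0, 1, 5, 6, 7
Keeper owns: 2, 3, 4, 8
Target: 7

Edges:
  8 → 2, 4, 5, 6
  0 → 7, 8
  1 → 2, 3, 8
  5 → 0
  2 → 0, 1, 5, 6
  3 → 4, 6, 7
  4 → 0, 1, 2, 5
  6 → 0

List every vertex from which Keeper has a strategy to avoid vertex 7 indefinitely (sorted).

1, 2, 3, 4, 8

A0 = {7}
A1: add {0} — 0 (Runner) has 0→7.
A2: add {5, 6} — 5 (Runner) has 5→0; 6 (Runner) has 6→0.
A3 = A2; e.g. 1 (Runner) has no edge into A2. Fixed point.
Runner's attractor = {0, 5, 6, 7}; Keeper avoids the target exactly from the complement.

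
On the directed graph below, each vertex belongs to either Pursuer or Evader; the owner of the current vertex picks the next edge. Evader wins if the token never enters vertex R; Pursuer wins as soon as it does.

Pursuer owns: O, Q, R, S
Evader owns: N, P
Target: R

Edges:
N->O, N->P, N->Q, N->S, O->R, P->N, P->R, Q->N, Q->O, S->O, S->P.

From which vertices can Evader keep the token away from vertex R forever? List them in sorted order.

A0 = {R}
A1: add {O} — O (Pursuer) has O→R.
A2: add {Q, S} — Q (Pursuer) has Q→O; S (Pursuer) has S→O.
A3 = A2; e.g. N (Evader) can still go to P. Fixed point.
Pursuer's attractor = {O, Q, R, S}; Evader avoids the target exactly from the complement.

N, P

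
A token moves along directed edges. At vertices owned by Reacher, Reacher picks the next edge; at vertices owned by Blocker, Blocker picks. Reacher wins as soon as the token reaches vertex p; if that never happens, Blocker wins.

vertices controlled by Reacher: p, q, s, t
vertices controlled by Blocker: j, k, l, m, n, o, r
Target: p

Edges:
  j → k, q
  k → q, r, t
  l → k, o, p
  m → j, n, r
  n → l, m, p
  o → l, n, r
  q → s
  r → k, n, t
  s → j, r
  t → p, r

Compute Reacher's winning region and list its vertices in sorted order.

p, t

A0 = {p}
A1: add {t} — t (Reacher) has t→p.
A2 = A1; e.g. j (Blocker) can still go to k. Fixed point.
Reacher's winning region = {p, t}.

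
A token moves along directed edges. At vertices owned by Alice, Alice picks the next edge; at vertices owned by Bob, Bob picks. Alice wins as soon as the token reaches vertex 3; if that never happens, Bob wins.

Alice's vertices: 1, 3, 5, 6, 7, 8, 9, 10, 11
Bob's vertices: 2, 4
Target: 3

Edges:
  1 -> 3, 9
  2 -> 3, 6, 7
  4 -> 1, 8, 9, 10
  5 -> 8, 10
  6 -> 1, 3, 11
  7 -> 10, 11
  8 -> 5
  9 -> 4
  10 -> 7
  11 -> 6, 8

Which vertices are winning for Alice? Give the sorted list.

A0 = {3}
A1: add {1, 6} — 1 (Alice) has 1→3; 6 (Alice) has 6→3.
A2: add {11} — 11 (Alice) has 11→6.
A3: add {7} — 7 (Alice) has 7→11.
A4: add {2, 10} — 2 (Bob): all of {3, 6, 7} already in; 10 (Alice) has 10→7.
A5: add {5} — 5 (Alice) has 5→10.
A6: add {8} — 8 (Alice) has 8→5.
A7 = A6; e.g. 4 (Bob) can still go to 9. Fixed point.
Alice's winning region = {1, 2, 3, 5, 6, 7, 8, 10, 11}.

1, 2, 3, 5, 6, 7, 8, 10, 11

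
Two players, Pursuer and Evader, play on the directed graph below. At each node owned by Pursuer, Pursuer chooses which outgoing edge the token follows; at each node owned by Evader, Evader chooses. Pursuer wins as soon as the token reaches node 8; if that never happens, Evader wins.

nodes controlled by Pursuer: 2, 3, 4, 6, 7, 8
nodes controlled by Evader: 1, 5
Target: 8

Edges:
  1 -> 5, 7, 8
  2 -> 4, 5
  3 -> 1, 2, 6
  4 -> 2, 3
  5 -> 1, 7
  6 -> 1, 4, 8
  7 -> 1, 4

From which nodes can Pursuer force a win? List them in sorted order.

2, 3, 4, 6, 7, 8

A0 = {8}
A1: add {6} — 6 (Pursuer) has 6→8.
A2: add {3} — 3 (Pursuer) has 3→6.
A3: add {4} — 4 (Pursuer) has 4→3.
A4: add {2, 7} — 2 (Pursuer) has 2→4; 7 (Pursuer) has 7→4.
A5 = A4; e.g. 1 (Evader) can still go to 5. Fixed point.
Pursuer's winning region = {2, 3, 4, 6, 7, 8}.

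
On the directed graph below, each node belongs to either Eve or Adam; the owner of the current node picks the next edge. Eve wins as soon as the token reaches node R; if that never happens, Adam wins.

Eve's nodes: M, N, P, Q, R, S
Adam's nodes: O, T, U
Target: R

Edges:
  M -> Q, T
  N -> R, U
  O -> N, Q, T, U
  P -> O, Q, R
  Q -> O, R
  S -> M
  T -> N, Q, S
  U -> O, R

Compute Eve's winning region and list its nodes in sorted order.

M, N, P, Q, R, S, T

A0 = {R}
A1: add {N, P, Q} — N (Eve) has N→R; P (Eve) has P→R; Q (Eve) has Q→R.
A2: add {M} — M (Eve) has M→Q.
A3: add {S} — S (Eve) has S→M.
A4: add {T} — T (Adam): all of {N, Q, S} already in.
A5 = A4; e.g. O (Adam) can still go to U. Fixed point.
Eve's winning region = {M, N, P, Q, R, S, T}.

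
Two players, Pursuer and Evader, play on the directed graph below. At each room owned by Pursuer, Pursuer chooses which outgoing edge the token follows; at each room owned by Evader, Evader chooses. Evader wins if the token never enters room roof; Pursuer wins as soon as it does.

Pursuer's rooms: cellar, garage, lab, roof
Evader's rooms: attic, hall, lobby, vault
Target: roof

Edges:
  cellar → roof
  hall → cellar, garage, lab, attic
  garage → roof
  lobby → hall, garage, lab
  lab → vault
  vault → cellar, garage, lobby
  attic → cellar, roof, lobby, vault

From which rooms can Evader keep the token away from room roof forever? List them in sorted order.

A0 = {roof}
A1: add {cellar, garage} — cellar (Pursuer) has cellar→roof; garage (Pursuer) has garage→roof.
A2 = A1; e.g. hall (Evader) can still go to lab. Fixed point.
Pursuer's attractor = {cellar, garage, roof}; Evader avoids the target exactly from the complement.

attic, hall, lab, lobby, vault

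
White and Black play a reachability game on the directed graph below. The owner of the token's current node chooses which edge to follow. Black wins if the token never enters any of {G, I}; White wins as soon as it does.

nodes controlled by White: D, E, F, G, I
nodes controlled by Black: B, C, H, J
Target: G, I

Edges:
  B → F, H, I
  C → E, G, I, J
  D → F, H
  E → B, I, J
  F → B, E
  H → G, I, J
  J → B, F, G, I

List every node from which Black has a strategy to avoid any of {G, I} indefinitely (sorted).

B, C, H, J

A0 = {G, I}
A1: add {E} — E (White) has E→I.
A2: add {F} — F (White) has F→E.
A3: add {D} — D (White) has D→F.
A4 = A3; e.g. B (Black) can still go to H. Fixed point.
White's attractor = {D, E, F, G, I}; Black avoids the target exactly from the complement.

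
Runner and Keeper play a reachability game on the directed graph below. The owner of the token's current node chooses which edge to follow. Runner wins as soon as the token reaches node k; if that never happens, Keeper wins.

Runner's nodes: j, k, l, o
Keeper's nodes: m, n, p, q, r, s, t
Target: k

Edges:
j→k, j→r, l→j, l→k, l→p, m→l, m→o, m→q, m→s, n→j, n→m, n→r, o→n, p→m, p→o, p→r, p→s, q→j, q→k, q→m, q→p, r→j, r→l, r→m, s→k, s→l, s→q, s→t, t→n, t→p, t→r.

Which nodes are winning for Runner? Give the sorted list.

j, k, l

A0 = {k}
A1: add {j, l} — j (Runner) has j→k; l (Runner) has l→k.
A2 = A1; e.g. m (Keeper) can still go to o. Fixed point.
Runner's winning region = {j, k, l}.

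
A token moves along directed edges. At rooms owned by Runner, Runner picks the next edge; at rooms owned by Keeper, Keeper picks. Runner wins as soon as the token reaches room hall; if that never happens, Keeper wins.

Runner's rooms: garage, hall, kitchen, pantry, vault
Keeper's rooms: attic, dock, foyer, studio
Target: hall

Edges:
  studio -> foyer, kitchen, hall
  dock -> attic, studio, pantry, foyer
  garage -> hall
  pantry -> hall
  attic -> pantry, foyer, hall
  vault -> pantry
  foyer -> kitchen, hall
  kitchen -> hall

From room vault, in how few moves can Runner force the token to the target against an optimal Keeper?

A0 = {hall}
A1: add {garage, kitchen, pantry} — garage (Runner) has garage→hall; pantry (Runner) has pantry→hall; kitchen (Runner) has kitchen→hall.
A2: add {foyer, vault} — vault (Runner) has vault→pantry; foyer (Keeper): all of {kitchen, hall} already in.
vault enters the attractor at level 2, so Runner can force the target in 2 moves from there.

2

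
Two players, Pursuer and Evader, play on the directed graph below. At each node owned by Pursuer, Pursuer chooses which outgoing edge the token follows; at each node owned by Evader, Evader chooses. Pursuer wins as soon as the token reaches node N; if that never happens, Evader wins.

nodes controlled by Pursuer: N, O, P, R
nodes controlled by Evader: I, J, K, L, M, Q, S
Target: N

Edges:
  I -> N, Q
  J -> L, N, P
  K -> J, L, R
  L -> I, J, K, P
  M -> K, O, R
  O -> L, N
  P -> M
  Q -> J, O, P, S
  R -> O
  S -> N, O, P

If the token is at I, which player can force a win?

Evader

A0 = {N}
A1: add {O} — O (Pursuer) has O→N.
A2: add {R} — R (Pursuer) has R→O.
A3 = A2; e.g. I (Evader) can still go to Q. Fixed point.
I never enters the attractor, so Evader can avoid the target forever.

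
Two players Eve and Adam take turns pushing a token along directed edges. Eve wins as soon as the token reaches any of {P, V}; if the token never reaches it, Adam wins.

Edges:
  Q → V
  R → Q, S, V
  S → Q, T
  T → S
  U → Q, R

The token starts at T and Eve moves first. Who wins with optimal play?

Track states (vertex, player-to-move).
A0 = {(P,Eve), (P,Adam), (V,Eve), (V,Adam)}
A1: add {(Q,Eve), (Q,Adam), (R,Eve)}.
A2: add {(S,Eve), (U,Eve), (U,Adam)}.
A3: add {(R,Adam), (T,Adam)}.
A4 = A3; e.g. (S,Adam) stays out. (T,Eve) never enters ⇒ Adam avoids the target.

Adam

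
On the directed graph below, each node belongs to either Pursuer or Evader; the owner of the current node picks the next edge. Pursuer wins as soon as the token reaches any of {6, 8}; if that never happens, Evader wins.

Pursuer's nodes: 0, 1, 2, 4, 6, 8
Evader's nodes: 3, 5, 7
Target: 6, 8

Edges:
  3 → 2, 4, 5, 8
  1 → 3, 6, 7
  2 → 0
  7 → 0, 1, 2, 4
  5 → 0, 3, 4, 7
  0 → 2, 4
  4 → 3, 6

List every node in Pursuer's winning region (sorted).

0, 1, 2, 4, 6, 7, 8

A0 = {6, 8}
A1: add {1, 4} — 1 (Pursuer) has 1→6; 4 (Pursuer) has 4→6.
A2: add {0} — 0 (Pursuer) has 0→4.
A3: add {2} — 2 (Pursuer) has 2→0.
A4: add {7} — 7 (Evader): all of {0, 1, 2, 4} already in.
A5 = A4; e.g. 3 (Evader) can still go to 5. Fixed point.
Pursuer's winning region = {0, 1, 2, 4, 6, 7, 8}.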